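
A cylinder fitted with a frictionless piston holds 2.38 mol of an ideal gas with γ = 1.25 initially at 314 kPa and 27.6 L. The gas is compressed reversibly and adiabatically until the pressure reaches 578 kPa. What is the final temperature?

T₁ = P₁V₁/(nR) = 314×27.6/(2.38×8.314) = 438 K.
Adiabatic: T₂/T₁ = (P₂/P₁)^((γ−1)/γ) ⇒ T₂ = 438×(1.84)^0.200 = 495 K; V₂ = 16.9 L.

495 K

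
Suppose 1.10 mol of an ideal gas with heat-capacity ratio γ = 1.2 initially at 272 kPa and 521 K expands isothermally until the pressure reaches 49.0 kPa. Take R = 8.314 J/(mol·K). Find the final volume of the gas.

V₁ = nRT₁/P₁ = 1.10×8.314×521/272 = 17.5 L.
Isothermal: T stays 521 K; PV = const ⇒ V₂ = 97.2 L, P₂ = 49.0 kPa.

97.2 L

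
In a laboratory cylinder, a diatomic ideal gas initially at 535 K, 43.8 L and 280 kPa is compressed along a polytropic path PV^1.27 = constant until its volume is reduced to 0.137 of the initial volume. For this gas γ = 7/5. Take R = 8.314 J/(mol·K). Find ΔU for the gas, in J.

n = P₁V₁/(RT₁) = 280×43.8/(8.314×535) = 2.76 mol.
Polytropic n=1.27: T₂ = T₁(V₁/V₂)^(n−1) = 535×(7.30)^0.27 = 915 K; P₂ = P₁(V₁/V₂)^n = 3500 kPa.
For an ideal gas ΔU = nCvΔT with Cv = (5/2)R = 20.8 J/(mol·K).
ΔU = 2.76×20.8×(915−535) = 21800 J.

21800 J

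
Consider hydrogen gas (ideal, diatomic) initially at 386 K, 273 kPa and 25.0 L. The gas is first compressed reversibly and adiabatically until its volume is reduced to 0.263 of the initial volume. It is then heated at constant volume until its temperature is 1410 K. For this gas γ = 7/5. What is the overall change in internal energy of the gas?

45300 J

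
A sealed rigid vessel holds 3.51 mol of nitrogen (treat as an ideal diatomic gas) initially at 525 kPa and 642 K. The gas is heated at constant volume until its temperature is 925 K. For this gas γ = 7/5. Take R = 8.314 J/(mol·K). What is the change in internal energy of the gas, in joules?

20600 J

V₁ = nRT₁/P₁ = 3.51×8.314×642/525 = 35.7 L.
Isochoric: V stays 35.7 L; P/T = const ⇒ T₂ = 925 K, P₂ = 756 kPa.
For an ideal gas ΔU = nCvΔT with Cv = (5/2)R = 20.8 J/(mol·K).
ΔU = 3.51×20.8×(925−642) = 20600 J.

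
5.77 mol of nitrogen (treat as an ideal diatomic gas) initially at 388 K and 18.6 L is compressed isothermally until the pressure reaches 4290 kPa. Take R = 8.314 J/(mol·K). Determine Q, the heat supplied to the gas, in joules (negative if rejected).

-27100 J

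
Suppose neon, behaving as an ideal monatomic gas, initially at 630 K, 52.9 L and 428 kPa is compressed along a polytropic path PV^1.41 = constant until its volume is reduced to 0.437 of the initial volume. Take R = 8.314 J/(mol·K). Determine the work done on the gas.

22300 J

n = P₁V₁/(RT₁) = 428×52.9/(8.314×630) = 4.32 mol.
Polytropic n=1.41: T₂ = T₁(V₁/V₂)^(n−1) = 630×(2.29)^0.41 = 885 K; P₂ = P₁(V₁/V₂)^n = 1380 kPa.
W = (P₁V₁−P₂V₂)/(n−1) = (428×52.9−1380×23.1)/0.41 = -22300 J.
Work done on the gas = −W_by = 22300 J.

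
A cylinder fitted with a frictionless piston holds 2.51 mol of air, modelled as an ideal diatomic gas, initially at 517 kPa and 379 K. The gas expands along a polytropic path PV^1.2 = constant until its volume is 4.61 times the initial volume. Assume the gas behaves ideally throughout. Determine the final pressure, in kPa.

82.6 kPa

V₁ = nRT₁/P₁ = 2.51×8.314×379/517 = 15.3 L.
Polytropic n=1.2: T₂ = T₁(V₁/V₂)^(n−1) = 379×(0.217)^0.20 = 279 K; P₂ = P₁(V₁/V₂)^n = 82.6 kPa.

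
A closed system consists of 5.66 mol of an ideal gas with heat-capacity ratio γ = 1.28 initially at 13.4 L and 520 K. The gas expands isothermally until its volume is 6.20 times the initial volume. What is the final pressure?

295 kPa

P₁ = nRT₁/V₁ = 5.66×8.314×520/13.4 = 1830 kPa.
Isothermal: T stays 520 K; PV = const ⇒ V₂ = 83.1 L, P₂ = 295 kPa.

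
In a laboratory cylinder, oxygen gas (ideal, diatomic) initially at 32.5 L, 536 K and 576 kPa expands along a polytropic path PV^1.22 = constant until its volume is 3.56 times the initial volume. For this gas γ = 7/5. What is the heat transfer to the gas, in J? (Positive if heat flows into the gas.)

9330 J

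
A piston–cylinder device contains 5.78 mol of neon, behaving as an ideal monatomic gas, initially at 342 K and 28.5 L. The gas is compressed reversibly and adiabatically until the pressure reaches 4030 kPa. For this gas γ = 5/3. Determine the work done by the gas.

-29000 J

P₁ = nRT₁/V₁ = 5.78×8.314×342/28.5 = 577 kPa.
Adiabatic: T₂/T₁ = (P₂/P₁)^((γ−1)/γ) ⇒ T₂ = 342×(6.99)^0.400 = 744 K; V₂ = 8.88 L.
ΔU = nCvΔT = 5.78×12.5×(744−342) = 29000 J.
Q = 0 for an adiabatic process, so W = −ΔU = -29000 J.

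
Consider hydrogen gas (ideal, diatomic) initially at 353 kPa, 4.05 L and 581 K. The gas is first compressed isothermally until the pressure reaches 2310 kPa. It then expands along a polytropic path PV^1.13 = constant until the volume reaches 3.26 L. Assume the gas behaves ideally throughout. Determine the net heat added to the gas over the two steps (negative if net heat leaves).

n = P₁V₁/(RT₁) = 353×4.05/(8.314×581) = 0.296 mol.
Step 1 — Isothermal: T stays 581 K; PV = const ⇒ V₂ = 0.619 L, P₂ = 2310 kPa.
ΔU = 0 (ideal gas, T constant).
W = nRT ln(V₂/V₁) = 0.296×8.314×581×ln(0.153) = -2690 J.
Q = ΔU + W = -2690 J.
State after step 1: P = 2310 kPa, V = 0.619 L, T = 581 K.
Step 2 — Polytropic n=1.13: T₂ = T₁(V₁/V₂)^(n−1) = 581×(0.190)^0.13 = 468 K; P₂ = P₁(V₁/V₂)^n = 353 kPa.
W = (P₁V₁−P₂V₂)/(n−1) = (2310×0.619−353×3.26)/0.13 = 2140 J.
ΔU = nCvΔT = 0.296×20.8×(468−581) = -694 J.
Q = ΔU + W = 1440 J.
Net over both steps: W = -549 J, Q = -1240 J, ΔU = -694 J.

-1240 J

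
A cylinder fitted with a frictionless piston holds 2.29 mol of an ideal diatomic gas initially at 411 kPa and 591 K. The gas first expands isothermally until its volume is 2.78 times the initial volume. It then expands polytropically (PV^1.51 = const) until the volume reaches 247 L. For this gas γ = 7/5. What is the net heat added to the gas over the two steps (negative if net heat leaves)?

V₁ = nRT₁/P₁ = 2.29×8.314×591/411 = 27.4 L.
Step 1 — Isothermal: T stays 591 K; PV = const ⇒ V₂ = 76.1 L, P₂ = 148 kPa.
ΔU = 0 (ideal gas, T constant).
W = nRT ln(V₂/V₁) = 2.29×8.314×591×ln(2.78) = 11500 J.
Q = ΔU + W = 11500 J.
State after step 1: P = 148 kPa, V = 76.1 L, T = 591 K.
Step 2 — Polytropic n=1.51: T₂ = T₁(V₁/V₂)^(n−1) = 591×(0.308)^0.51 = 324 K; P₂ = P₁(V₁/V₂)^n = 25.0 kPa.
W = (P₁V₁−P₂V₂)/(n−1) = (148×76.1−25.0×247)/0.51 = 9960 J.
ΔU = nCvΔT = 2.29×20.8×(324−591) = -12700 J.
Q = ΔU + W = -2740 J.
Net over both steps: W = 21500 J, Q = 8770 J, ΔU = -12700 J.

8770 J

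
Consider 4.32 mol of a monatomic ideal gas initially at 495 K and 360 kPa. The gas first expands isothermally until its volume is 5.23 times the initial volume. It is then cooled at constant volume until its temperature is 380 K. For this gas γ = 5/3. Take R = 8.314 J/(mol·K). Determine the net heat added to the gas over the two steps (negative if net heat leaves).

V₁ = nRT₁/P₁ = 4.32×8.314×495/360 = 49.4 L.
Step 1 — Isothermal: T stays 495 K; PV = const ⇒ V₂ = 258 L, P₂ = 68.8 kPa.
ΔU = 0 (ideal gas, T constant).
W = nRT ln(V₂/V₁) = 4.32×8.314×495×ln(5.23) = 29400 J.
Q = ΔU + W = 29400 J.
State after step 1: P = 68.8 kPa, V = 258 L, T = 495 K.
Step 2 — Isochoric: V stays 258 L; P/T = const ⇒ T₂ = 380 K, P₂ = 52.8 kPa.
W = 0 (no volume change).
ΔU = nCvΔT = 4.32×12.5×(380−495) = -6200 J.
Q = ΔU = -6200 J.
Net over both steps: W = 29400 J, Q = 23200 J, ΔU = -6200 J.

23200 J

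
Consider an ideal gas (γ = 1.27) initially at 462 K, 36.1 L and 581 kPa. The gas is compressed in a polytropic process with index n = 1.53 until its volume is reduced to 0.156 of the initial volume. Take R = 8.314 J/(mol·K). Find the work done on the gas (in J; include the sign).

66400 J

n = P₁V₁/(RT₁) = 581×36.1/(8.314×462) = 5.46 mol.
Polytropic n=1.53: T₂ = T₁(V₁/V₂)^(n−1) = 462×(6.41)^0.53 = 1240 K; P₂ = P₁(V₁/V₂)^n = 9970 kPa.
W = (P₁V₁−P₂V₂)/(n−1) = (581×36.1−9970×5.63)/0.53 = -66400 J.
Work done on the gas = −W_by = 66400 J.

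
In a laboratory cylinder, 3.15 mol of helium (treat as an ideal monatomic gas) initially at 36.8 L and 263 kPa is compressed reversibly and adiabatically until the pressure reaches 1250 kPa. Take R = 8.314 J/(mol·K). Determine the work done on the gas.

T₁ = P₁V₁/(nR) = 263×36.8/(3.15×8.314) = 370 K.
Adiabatic: T₂/T₁ = (P₂/P₁)^((γ−1)/γ) ⇒ T₂ = 370×(4.75)^0.400 = 689 K; V₂ = 14.4 L.
ΔU = nCvΔT = 3.15×12.5×(689−370) = 12600 J.
Q = 0 for an adiabatic process, so W = −ΔU = -12600 J.
Work done on the gas = −W_by = 12600 J.

12600 J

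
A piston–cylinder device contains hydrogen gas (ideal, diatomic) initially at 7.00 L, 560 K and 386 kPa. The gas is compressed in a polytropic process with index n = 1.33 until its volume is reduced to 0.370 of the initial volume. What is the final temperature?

777 K

Polytropic n=1.33: T₂ = T₁(V₁/V₂)^(n−1) = 560×(2.70)^0.33 = 777 K; P₂ = P₁(V₁/V₂)^n = 1450 kPa.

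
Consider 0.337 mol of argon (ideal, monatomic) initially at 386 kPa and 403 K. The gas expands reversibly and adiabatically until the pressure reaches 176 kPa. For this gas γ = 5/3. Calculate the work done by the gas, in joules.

V₁ = nRT₁/P₁ = 0.337×8.314×403/386 = 2.93 L.
Adiabatic: T₂/T₁ = (P₂/P₁)^((γ−1)/γ) ⇒ T₂ = 403×(0.456)^0.400 = 294 K; V₂ = 4.69 L.
ΔU = nCvΔT = 0.337×12.5×(294−403) = -457 J.
Q = 0 for an adiabatic process, so W = −ΔU = 457 J.

457 J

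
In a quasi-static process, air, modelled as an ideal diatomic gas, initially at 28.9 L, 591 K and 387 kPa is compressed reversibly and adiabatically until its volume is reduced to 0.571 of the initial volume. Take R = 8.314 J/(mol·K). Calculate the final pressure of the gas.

848 kPa

Adiabatic: TV^(γ−1) = const ⇒ T₂ = 591×(1.75)^0.400 = 739 K; PV^γ = const ⇒ P₂ = 848 kPa.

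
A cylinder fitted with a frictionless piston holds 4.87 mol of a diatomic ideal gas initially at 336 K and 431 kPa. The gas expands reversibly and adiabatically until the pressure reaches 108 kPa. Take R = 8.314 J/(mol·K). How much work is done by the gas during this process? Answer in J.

V₁ = nRT₁/P₁ = 4.87×8.314×336/431 = 31.6 L.
Adiabatic: T₂/T₁ = (P₂/P₁)^((γ−1)/γ) ⇒ T₂ = 336×(0.251)^0.286 = 226 K; V₂ = 84.8 L.
ΔU = nCvΔT = 4.87×20.8×(226−336) = -11100 J.
Q = 0 for an adiabatic process, so W = −ΔU = 11100 J.

11100 J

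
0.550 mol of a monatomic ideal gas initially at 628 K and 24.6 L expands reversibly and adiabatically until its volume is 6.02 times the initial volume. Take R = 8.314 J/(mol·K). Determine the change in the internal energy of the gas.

-3010 J

P₁ = nRT₁/V₁ = 0.550×8.314×628/24.6 = 117 kPa.
Adiabatic: TV^(γ−1) = const ⇒ T₂ = 628×(0.166)^0.667 = 190 K; PV^γ = const ⇒ P₂ = 5.86 kPa.
For an ideal gas ΔU = nCvΔT with Cv = (3/2)R = 12.5 J/(mol·K).
ΔU = 0.550×12.5×(190−628) = -3010 J.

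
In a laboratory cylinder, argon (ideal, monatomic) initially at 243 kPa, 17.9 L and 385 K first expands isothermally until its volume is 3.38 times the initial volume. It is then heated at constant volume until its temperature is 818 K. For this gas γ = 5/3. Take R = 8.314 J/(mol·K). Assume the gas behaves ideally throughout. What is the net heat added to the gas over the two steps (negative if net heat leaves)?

n = P₁V₁/(RT₁) = 243×17.9/(8.314×385) = 1.36 mol.
Step 1 — Isothermal: T stays 385 K; PV = const ⇒ V₂ = 60.5 L, P₂ = 71.9 kPa.
ΔU = 0 (ideal gas, T constant).
W = nRT ln(V₂/V₁) = 1.36×8.314×385×ln(3.38) = 5300 J.
Q = ΔU + W = 5300 J.
State after step 1: P = 71.9 kPa, V = 60.5 L, T = 385 K.
Step 2 — Isochoric: V stays 60.5 L; P/T = const ⇒ T₂ = 818 K, P₂ = 153 kPa.
W = 0 (no volume change).
ΔU = nCvΔT = 1.36×12.5×(818−385) = 7340 J.
Q = ΔU = 7340 J.
Net over both steps: W = 5300 J, Q = 12600 J, ΔU = 7340 J.

12600 J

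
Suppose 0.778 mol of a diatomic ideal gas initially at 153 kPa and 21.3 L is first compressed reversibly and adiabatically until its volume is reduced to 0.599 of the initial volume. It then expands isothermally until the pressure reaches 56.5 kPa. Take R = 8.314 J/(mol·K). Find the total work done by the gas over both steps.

T₁ = P₁V₁/(nR) = 153×21.3/(0.778×8.314) = 504 K.
Step 1 — Adiabatic: TV^(γ−1) = const ⇒ T₂ = 504×(1.67)^0.400 = 618 K; PV^γ = const ⇒ P₂ = 314 kPa.
ΔU = nCvΔT = 0.778×20.8×(618−504) = 1850 J.
Q = 0 for an adiabatic process, so W = −ΔU = -1850 J.
State after step 1: P = 314 kPa, V = 12.8 L, T = 618 K.
Step 2 — Isothermal: T stays 618 K; PV = const ⇒ V₂ = 70.8 L, P₂ = 56.5 kPa.
ΔU = 0 (ideal gas, T constant).
W = nRT ln(V₂/V₁) = 0.778×8.314×618×ln(5.55) = 6860 J.
Q = ΔU + W = 6860 J.
Net over both steps: W = 5000 J, Q = 6860 J, ΔU = 1850 J.

5000 J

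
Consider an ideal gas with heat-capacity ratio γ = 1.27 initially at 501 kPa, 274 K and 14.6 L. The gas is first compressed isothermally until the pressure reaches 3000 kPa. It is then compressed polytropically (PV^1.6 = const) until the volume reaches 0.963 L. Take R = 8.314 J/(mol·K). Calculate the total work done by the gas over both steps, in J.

n = P₁V₁/(RT₁) = 501×14.6/(8.314×274) = 3.21 mol.
Step 1 — Isothermal: T stays 274 K; PV = const ⇒ V₂ = 2.44 L, P₂ = 3000 kPa.
ΔU = 0 (ideal gas, T constant).
W = nRT ln(V₂/V₁) = 3.21×8.314×274×ln(0.167) = -13100 J.
Q = ΔU + W = -13100 J.
State after step 1: P = 3000 kPa, V = 2.44 L, T = 274 K.
Step 2 — Polytropic n=1.6: T₂ = T₁(V₁/V₂)^(n−1) = 274×(2.53)^0.60 = 478 K; P₂ = P₁(V₁/V₂)^n = 13300 kPa.
W = (P₁V₁−P₂V₂)/(n−1) = (3000×2.44−13300×0.963)/0.60 = -9100 J.
ΔU = nCvΔT = 3.21×30.8×(478−274) = 20200 J.
Q = ΔU + W = 11100 J.
Net over both steps: W = -22200 J, Q = -1970 J, ΔU = 20200 J.

-22200 J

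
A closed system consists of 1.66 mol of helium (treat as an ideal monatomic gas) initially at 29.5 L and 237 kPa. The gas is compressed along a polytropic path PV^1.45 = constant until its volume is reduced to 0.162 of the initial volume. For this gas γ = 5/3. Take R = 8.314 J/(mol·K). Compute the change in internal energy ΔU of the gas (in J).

T₁ = P₁V₁/(nR) = 237×29.5/(1.66×8.314) = 507 K.
Polytropic n=1.45: T₂ = T₁(V₁/V₂)^(n−1) = 507×(6.17)^0.45 = 1150 K; P₂ = P₁(V₁/V₂)^n = 3320 kPa.
For an ideal gas ΔU = nCvΔT with Cv = (3/2)R = 12.5 J/(mol·K).
ΔU = 1.66×12.5×(1150−507) = 13300 J.

13300 J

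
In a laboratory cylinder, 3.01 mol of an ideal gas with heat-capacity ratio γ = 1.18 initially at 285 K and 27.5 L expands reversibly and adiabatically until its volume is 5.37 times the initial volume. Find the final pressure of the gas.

35.7 kPa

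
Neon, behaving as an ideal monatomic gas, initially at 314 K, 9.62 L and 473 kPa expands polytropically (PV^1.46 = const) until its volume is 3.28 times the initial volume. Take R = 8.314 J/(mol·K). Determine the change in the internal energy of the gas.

-2870 J

n = P₁V₁/(RT₁) = 473×9.62/(8.314×314) = 1.74 mol.
Polytropic n=1.46: T₂ = T₁(V₁/V₂)^(n−1) = 314×(0.305)^0.46 = 182 K; P₂ = P₁(V₁/V₂)^n = 83.5 kPa.
For an ideal gas ΔU = nCvΔT with Cv = (3/2)R = 12.5 J/(mol·K).
ΔU = 1.74×12.5×(182−314) = -2870 J.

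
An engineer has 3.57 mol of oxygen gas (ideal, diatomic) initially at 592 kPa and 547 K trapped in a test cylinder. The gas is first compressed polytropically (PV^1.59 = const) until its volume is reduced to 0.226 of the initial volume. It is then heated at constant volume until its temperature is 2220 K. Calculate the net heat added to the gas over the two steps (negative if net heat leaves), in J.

85500 J

V₁ = nRT₁/P₁ = 3.57×8.314×547/592 = 27.4 L.
Step 1 — Polytropic n=1.59: T₂ = T₁(V₁/V₂)^(n−1) = 547×(4.42)^0.59 = 1320 K; P₂ = P₁(V₁/V₂)^n = 6300 kPa.
W = (P₁V₁−P₂V₂)/(n−1) = (592×27.4−6300×6.20)/0.59 = -38700 J.
ΔU = nCvΔT = 3.57×20.8×(1320−547) = 57000 J.
Q = ΔU + W = 18400 J.
State after step 1: P = 6300 kPa, V = 6.20 L, T = 1320 K.
Step 2 — Isochoric: V stays 6.20 L; P/T = const ⇒ T₂ = 2220 K, P₂ = 10600 kPa.
W = 0 (no volume change).
ΔU = nCvΔT = 3.57×20.8×(2220−1320) = 67100 J.
Q = ΔU = 67100 J.
Net over both steps: W = -38700 J, Q = 85500 J, ΔU = 124000 J.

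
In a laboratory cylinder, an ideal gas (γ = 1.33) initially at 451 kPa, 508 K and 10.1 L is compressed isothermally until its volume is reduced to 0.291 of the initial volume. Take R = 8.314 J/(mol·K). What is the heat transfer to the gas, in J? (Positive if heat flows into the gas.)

n = P₁V₁/(RT₁) = 451×10.1/(8.314×508) = 1.08 mol.
Isothermal: T stays 508 K; PV = const ⇒ V₂ = 2.94 L, P₂ = 1550 kPa.
ΔU = 0 (ideal gas, T constant).
W = nRT ln(V₂/V₁) = 1.08×8.314×508×ln(0.291) = -5620 J.
Q = ΔU + W = -5620 J.

-5620 J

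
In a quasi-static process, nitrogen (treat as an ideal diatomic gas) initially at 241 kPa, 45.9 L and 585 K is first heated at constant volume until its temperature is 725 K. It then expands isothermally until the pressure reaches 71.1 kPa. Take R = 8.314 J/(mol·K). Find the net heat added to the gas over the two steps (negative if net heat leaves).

n = P₁V₁/(RT₁) = 241×45.9/(8.314×585) = 2.27 mol.
Step 1 — Isochoric: V stays 45.9 L; P/T = const ⇒ T₂ = 725 K, P₂ = 299 kPa.
W = 0 (no volume change).
ΔU = nCvΔT = 2.27×20.8×(725−585) = 6620 J.
Q = ΔU = 6620 J.
State after step 1: P = 299 kPa, V = 45.9 L, T = 725 K.
Step 2 — Isothermal: T stays 725 K; PV = const ⇒ V₂ = 193 L, P₂ = 71.1 kPa.
ΔU = 0 (ideal gas, T constant).
W = nRT ln(V₂/V₁) = 2.27×8.314×725×ln(4.20) = 19700 J.
Q = ΔU + W = 19700 J.
Net over both steps: W = 19700 J, Q = 26300 J, ΔU = 6620 J.

26300 J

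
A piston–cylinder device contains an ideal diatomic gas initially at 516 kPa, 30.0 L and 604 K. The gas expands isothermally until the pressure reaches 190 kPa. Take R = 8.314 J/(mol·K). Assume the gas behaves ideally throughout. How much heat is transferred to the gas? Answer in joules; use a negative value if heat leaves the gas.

15500 J

n = P₁V₁/(RT₁) = 516×30.0/(8.314×604) = 3.08 mol.
Isothermal: T stays 604 K; PV = const ⇒ V₂ = 81.5 L, P₂ = 190 kPa.
ΔU = 0 (ideal gas, T constant).
W = nRT ln(V₂/V₁) = 3.08×8.314×604×ln(2.72) = 15500 J.
Q = ΔU + W = 15500 J.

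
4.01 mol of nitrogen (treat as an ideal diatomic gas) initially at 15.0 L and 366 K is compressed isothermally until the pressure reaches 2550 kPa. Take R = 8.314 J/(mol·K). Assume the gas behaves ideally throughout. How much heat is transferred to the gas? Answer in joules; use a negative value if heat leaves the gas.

P₁ = nRT₁/V₁ = 4.01×8.314×366/15.0 = 813 kPa.
Isothermal: T stays 366 K; PV = const ⇒ V₂ = 4.79 L, P₂ = 2550 kPa.
ΔU = 0 (ideal gas, T constant).
W = nRT ln(V₂/V₁) = 4.01×8.314×366×ln(0.319) = -13900 J.
Q = ΔU + W = -13900 J.

-13900 J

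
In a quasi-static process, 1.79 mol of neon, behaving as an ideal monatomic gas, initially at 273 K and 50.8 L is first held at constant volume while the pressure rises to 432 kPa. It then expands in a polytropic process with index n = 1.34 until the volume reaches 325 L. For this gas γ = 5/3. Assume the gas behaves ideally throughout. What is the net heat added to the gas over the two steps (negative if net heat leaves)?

41600 J

P₁ = nRT₁/V₁ = 1.79×8.314×273/50.8 = 80.0 kPa.
Step 1 — Isochoric: V stays 50.8 L; P/T = const ⇒ T₂ = 1470 K, P₂ = 432 kPa.
W = 0 (no volume change).
ΔU = nCvΔT = 1.79×12.5×(1470−273) = 26800 J.
Q = ΔU = 26800 J.
State after step 1: P = 432 kPa, V = 50.8 L, T = 1470 K.
Step 2 — Polytropic n=1.34: T₂ = T₁(V₁/V₂)^(n−1) = 1470×(0.156)^0.34 = 785 K; P₂ = P₁(V₁/V₂)^n = 35.9 kPa.
W = (P₁V₁−P₂V₂)/(n−1) = (432×50.8−35.9×325)/0.34 = 30200 J.
ΔU = nCvΔT = 1.79×12.5×(785−1470) = -15400 J.
Q = ΔU + W = 14800 J.
Net over both steps: W = 30200 J, Q = 41600 J, ΔU = 11400 J.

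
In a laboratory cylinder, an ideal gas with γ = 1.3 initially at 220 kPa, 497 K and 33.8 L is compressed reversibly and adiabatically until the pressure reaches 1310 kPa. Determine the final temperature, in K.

750 K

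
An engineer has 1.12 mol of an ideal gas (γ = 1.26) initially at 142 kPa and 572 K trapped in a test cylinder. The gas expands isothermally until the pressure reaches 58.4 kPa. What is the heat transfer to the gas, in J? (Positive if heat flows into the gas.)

4730 J

V₁ = nRT₁/P₁ = 1.12×8.314×572/142 = 37.5 L.
Isothermal: T stays 572 K; PV = const ⇒ V₂ = 91.2 L, P₂ = 58.4 kPa.
ΔU = 0 (ideal gas, T constant).
W = nRT ln(V₂/V₁) = 1.12×8.314×572×ln(2.43) = 4730 J.
Q = ΔU + W = 4730 J.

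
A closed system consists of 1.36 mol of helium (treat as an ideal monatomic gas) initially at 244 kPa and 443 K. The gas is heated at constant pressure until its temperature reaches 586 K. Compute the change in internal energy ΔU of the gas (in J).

2430 J

V₁ = nRT₁/P₁ = 1.36×8.314×443/244 = 20.5 L.
Isobaric: P stays 244 kPa; V/T = const ⇒ T₂ = 586 K, V₂ = 27.2 L.
For an ideal gas ΔU = nCvΔT with Cv = (3/2)R = 12.5 J/(mol·K).
ΔU = 1.36×12.5×(586−443) = 2430 J.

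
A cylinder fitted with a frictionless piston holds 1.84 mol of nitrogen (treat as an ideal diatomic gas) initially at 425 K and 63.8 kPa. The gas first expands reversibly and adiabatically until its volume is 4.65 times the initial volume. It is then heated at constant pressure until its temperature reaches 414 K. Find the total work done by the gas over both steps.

V₁ = nRT₁/P₁ = 1.84×8.314×425/63.8 = 102 L.
Step 1 — Adiabatic: TV^(γ−1) = const ⇒ T₂ = 425×(0.215)^0.400 = 230 K; PV^γ = const ⇒ P₂ = 7.42 kPa.
ΔU = nCvΔT = 1.84×20.8×(230−425) = -7460 J.
Q = 0 for an adiabatic process, so W = −ΔU = 7460 J.
State after step 1: P = 7.42 kPa, V = 474 L, T = 230 K.
Step 2 — Isobaric: P stays 7.42 kPa; V/T = const ⇒ T₂ = 414 K, V₂ = 854 L.
W = PΔV = 7.42×(854−474) kPa·L = 2820 J.
ΔU = nCvΔT = 1.84×20.8×(414−230) = 7040 J.
Q = ΔU + W = nCpΔT = 9860 J.
Net over both steps: W = 10300 J, Q = 9860 J, ΔU = -421 J.

10300 J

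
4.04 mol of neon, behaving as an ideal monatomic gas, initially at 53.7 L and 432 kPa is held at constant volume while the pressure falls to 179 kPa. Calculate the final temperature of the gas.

286 K

T₁ = P₁V₁/(nR) = 432×53.7/(4.04×8.314) = 691 K.
Isochoric: V stays 53.7 L; P/T = const ⇒ T₂ = 286 K, P₂ = 179 kPa.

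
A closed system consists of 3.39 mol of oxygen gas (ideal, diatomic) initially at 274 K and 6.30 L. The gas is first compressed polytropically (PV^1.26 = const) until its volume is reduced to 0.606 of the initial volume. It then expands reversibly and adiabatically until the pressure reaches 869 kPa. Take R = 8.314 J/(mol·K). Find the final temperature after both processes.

236 K

P₁ = nRT₁/V₁ = 3.39×8.314×274/6.30 = 1230 kPa.
Step 1 — Polytropic n=1.26: T₂ = T₁(V₁/V₂)^(n−1) = 274×(1.65)^0.26 = 312 K; P₂ = P₁(V₁/V₂)^n = 2300 kPa.
W = (P₁V₁−P₂V₂)/(n−1) = (1230×6.30−2300×3.82)/0.26 = -4130 J.
ΔU = nCvΔT = 3.39×20.8×(312−274) = 2690 J.
Q = ΔU + W = -1450 J.
State after step 1: P = 2300 kPa, V = 3.82 L, T = 312 K.
Step 2 — Adiabatic: T₂/T₁ = (P₂/P₁)^((γ−1)/γ) ⇒ T₂ = 312×(0.377)^0.286 = 236 K; V₂ = 7.66 L.
ΔU = nCvΔT = 3.39×20.8×(236−312) = -5350 J.
Q = 0 for an adiabatic process, so W = −ΔU = 5350 J.
Net over both steps: W = 1220 J, Q = -1450 J, ΔU = -2660 J.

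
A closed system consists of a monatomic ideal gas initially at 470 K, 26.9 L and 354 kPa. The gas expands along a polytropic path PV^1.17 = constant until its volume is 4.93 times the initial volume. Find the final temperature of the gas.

358 K

Polytropic n=1.17: T₂ = T₁(V₁/V₂)^(n−1) = 470×(0.203)^0.17 = 358 K; P₂ = P₁(V₁/V₂)^n = 54.7 kPa.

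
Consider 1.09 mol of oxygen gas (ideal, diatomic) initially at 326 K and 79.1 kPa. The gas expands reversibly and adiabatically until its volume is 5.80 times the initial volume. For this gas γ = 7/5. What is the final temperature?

V₁ = nRT₁/P₁ = 1.09×8.314×326/79.1 = 37.3 L.
Adiabatic: TV^(γ−1) = const ⇒ T₂ = 326×(0.172)^0.400 = 161 K; PV^γ = const ⇒ P₂ = 6.75 kPa.

161 K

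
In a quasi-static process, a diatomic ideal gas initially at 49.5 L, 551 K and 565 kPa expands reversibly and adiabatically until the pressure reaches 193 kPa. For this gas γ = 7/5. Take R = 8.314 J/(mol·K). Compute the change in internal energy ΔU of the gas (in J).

-18500 J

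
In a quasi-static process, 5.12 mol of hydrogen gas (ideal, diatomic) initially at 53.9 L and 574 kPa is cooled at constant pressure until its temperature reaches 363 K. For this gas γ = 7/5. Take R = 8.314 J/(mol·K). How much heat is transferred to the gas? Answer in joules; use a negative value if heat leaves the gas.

-54200 J

T₁ = P₁V₁/(nR) = 574×53.9/(5.12×8.314) = 727 K.
Isobaric: P stays 574 kPa; V/T = const ⇒ T₂ = 363 K, V₂ = 26.9 L.
W = PΔV = 574×(26.9−53.9) kPa·L = -15500 J.
ΔU = nCvΔT = 5.12×20.8×(363−727) = -38700 J.
Q = ΔU + W = nCpΔT = -54200 J.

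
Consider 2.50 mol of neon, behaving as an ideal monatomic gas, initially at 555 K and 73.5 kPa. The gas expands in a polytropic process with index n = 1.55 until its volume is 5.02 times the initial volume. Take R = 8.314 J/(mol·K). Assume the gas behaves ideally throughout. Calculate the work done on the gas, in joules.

V₁ = nRT₁/P₁ = 2.50×8.314×555/73.5 = 157 L.
Polytropic n=1.55: T₂ = T₁(V₁/V₂)^(n−1) = 555×(0.199)^0.55 = 229 K; P₂ = P₁(V₁/V₂)^n = 6.03 kPa.
W = (P₁V₁−P₂V₂)/(n−1) = (73.5×157−6.03×788)/0.55 = 12300 J.
Work done on the gas = −W_by = -12300 J.

-12300 J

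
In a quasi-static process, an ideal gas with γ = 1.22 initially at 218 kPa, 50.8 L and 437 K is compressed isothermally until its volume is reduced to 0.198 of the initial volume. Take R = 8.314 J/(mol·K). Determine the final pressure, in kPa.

Isothermal: T stays 437 K; PV = const ⇒ V₂ = 10.1 L, P₂ = 1100 kPa.

1100 kPa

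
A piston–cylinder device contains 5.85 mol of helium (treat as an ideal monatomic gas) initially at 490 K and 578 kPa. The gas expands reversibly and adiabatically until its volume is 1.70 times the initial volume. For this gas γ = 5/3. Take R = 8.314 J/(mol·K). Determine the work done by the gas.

10700 J

V₁ = nRT₁/P₁ = 5.85×8.314×490/578 = 41.2 L.
Adiabatic: TV^(γ−1) = const ⇒ T₂ = 490×(0.588)^0.667 = 344 K; PV^γ = const ⇒ P₂ = 239 kPa.
ΔU = nCvΔT = 5.85×12.5×(344−490) = -10700 J.
Q = 0 for an adiabatic process, so W = −ΔU = 10700 J.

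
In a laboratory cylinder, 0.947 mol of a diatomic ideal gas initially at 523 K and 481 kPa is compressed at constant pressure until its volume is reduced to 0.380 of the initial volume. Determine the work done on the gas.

2550 J

V₁ = nRT₁/P₁ = 0.947×8.314×523/481 = 8.56 L.
Isobaric: P stays 481 kPa; V/T = const ⇒ T₂ = 199 K, V₂ = 3.25 L.
W = PΔV = 481×(3.25−8.56) kPa·L = -2550 J.
Work done on the gas = −W_by = 2550 J.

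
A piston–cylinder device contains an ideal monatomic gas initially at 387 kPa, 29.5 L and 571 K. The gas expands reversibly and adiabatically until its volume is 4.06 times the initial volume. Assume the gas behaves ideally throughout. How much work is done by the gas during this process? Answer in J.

10400 J

n = P₁V₁/(RT₁) = 387×29.5/(8.314×571) = 2.40 mol.
Adiabatic: TV^(γ−1) = const ⇒ T₂ = 571×(0.246)^0.667 = 224 K; PV^γ = const ⇒ P₂ = 37.5 kPa.
ΔU = nCvΔT = 2.40×12.5×(224−571) = -10400 J.
Q = 0 for an adiabatic process, so W = −ΔU = 10400 J.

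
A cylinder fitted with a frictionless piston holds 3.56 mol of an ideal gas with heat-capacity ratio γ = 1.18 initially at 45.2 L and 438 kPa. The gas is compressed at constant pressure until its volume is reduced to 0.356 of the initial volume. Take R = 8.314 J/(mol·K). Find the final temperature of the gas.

T₁ = P₁V₁/(nR) = 438×45.2/(3.56×8.314) = 669 K.
Isobaric: P stays 438 kPa; V/T = const ⇒ T₂ = 238 K, V₂ = 16.1 L.

238 K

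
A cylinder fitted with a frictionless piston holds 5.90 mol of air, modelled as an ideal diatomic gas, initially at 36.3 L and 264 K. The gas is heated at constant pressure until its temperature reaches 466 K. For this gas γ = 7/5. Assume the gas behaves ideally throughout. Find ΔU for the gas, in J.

24800 J

P₁ = nRT₁/V₁ = 5.90×8.314×264/36.3 = 357 kPa.
Isobaric: P stays 357 kPa; V/T = const ⇒ T₂ = 466 K, V₂ = 64.1 L.
For an ideal gas ΔU = nCvΔT with Cv = (5/2)R = 20.8 J/(mol·K).
ΔU = 5.90×20.8×(466−264) = 24800 J.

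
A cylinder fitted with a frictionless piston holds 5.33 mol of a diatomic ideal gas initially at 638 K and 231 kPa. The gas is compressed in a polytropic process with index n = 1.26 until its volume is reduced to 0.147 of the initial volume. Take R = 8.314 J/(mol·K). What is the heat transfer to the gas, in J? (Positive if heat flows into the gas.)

-24600 J

V₁ = nRT₁/P₁ = 5.33×8.314×638/231 = 122 L.
Polytropic n=1.26: T₂ = T₁(V₁/V₂)^(n−1) = 638×(6.80)^0.26 = 1050 K; P₂ = P₁(V₁/V₂)^n = 2590 kPa.
W = (P₁V₁−P₂V₂)/(n−1) = (231×122−2590×18.0)/0.26 = -70300 J.
ΔU = nCvΔT = 5.33×20.8×(1050−638) = 45700 J.
Q = ΔU + W = -24600 J.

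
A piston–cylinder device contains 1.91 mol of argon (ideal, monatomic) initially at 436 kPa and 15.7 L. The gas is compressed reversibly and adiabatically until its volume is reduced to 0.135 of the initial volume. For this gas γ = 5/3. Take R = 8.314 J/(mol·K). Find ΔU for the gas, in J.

T₁ = P₁V₁/(nR) = 436×15.7/(1.91×8.314) = 431 K.
Adiabatic: TV^(γ−1) = const ⇒ T₂ = 431×(7.41)^0.667 = 1640 K; PV^γ = const ⇒ P₂ = 12300 kPa.
For an ideal gas ΔU = nCvΔT with Cv = (3/2)R = 12.5 J/(mol·K).
ΔU = 1.91×12.5×(1640−431) = 28700 J.

28700 J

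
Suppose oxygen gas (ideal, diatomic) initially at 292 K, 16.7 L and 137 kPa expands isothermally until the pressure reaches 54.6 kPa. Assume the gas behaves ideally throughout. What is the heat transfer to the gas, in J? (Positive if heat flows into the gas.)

2100 J

n = P₁V₁/(RT₁) = 137×16.7/(8.314×292) = 0.942 mol.
Isothermal: T stays 292 K; PV = const ⇒ V₂ = 41.9 L, P₂ = 54.6 kPa.
ΔU = 0 (ideal gas, T constant).
W = nRT ln(V₂/V₁) = 0.942×8.314×292×ln(2.51) = 2100 J.
Q = ΔU + W = 2100 J.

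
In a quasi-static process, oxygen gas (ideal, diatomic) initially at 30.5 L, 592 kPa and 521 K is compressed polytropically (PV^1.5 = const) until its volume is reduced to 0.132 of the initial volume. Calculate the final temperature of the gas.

1430 K

Polytropic n=1.5: T₂ = T₁(V₁/V₂)^(n−1) = 521×(7.58)^0.50 = 1430 K; P₂ = P₁(V₁/V₂)^n = 12300 kPa.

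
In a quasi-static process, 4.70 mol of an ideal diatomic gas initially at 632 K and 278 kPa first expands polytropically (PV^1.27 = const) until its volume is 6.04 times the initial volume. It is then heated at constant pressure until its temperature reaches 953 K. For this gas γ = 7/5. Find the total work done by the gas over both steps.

V₁ = nRT₁/P₁ = 4.70×8.314×632/278 = 88.8 L.
Step 1 — Polytropic n=1.27: T₂ = T₁(V₁/V₂)^(n−1) = 632×(0.166)^0.27 = 389 K; P₂ = P₁(V₁/V₂)^n = 28.3 kPa.
W = (P₁V₁−P₂V₂)/(n−1) = (278×88.8−28.3×537)/0.27 = 35200 J.
ΔU = nCvΔT = 4.70×20.8×(389−632) = -23700 J.
Q = ΔU + W = 11400 J.
State after step 1: P = 28.3 kPa, V = 537 L, T = 389 K.
Step 2 — Isobaric: P stays 28.3 kPa; V/T = const ⇒ T₂ = 953 K, V₂ = 1310 L.
W = PΔV = 28.3×(1310−537) kPa·L = 22000 J.
ΔU = nCvΔT = 4.70×20.8×(953−389) = 55100 J.
Q = ΔU + W = nCpΔT = 77100 J.
Net over both steps: W = 57200 J, Q = 88600 J, ΔU = 31400 J.

57200 J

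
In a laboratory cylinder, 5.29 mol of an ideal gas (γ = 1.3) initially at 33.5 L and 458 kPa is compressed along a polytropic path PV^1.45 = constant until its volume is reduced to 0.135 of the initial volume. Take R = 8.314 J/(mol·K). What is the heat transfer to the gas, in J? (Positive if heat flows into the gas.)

T₁ = P₁V₁/(nR) = 458×33.5/(5.29×8.314) = 349 K.
Polytropic n=1.45: T₂ = T₁(V₁/V₂)^(n−1) = 349×(7.41)^0.45 = 859 K; P₂ = P₁(V₁/V₂)^n = 8350 kPa.
W = (P₁V₁−P₂V₂)/(n−1) = (458×33.5−8350×4.52)/0.45 = -49900 J.
ΔU = nCvΔT = 5.29×27.7×(859−349) = 74800 J.
Q = ΔU + W = 24900 J.

24900 J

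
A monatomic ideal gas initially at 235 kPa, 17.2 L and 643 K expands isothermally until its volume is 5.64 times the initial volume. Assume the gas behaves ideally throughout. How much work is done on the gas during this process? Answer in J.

-6990 J

n = P₁V₁/(RT₁) = 235×17.2/(8.314×643) = 0.756 mol.
Isothermal: T stays 643 K; PV = const ⇒ V₂ = 97.0 L, P₂ = 41.7 kPa.
W = nRT ln(V₂/V₁) = 0.756×8.314×643×ln(5.64) = 6990 J.
Work done on the gas = −W_by = -6990 J.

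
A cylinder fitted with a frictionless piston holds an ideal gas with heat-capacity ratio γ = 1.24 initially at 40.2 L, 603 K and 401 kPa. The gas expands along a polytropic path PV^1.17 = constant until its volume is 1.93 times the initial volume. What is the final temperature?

539 K

Polytropic n=1.17: T₂ = T₁(V₁/V₂)^(n−1) = 603×(0.518)^0.17 = 539 K; P₂ = P₁(V₁/V₂)^n = 186 kPa.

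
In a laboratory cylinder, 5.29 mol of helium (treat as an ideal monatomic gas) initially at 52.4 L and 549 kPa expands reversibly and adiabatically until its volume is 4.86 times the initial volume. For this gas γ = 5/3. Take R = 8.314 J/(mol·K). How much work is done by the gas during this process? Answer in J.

28100 J

T₁ = P₁V₁/(nR) = 549×52.4/(5.29×8.314) = 654 K.
Adiabatic: TV^(γ−1) = const ⇒ T₂ = 654×(0.206)^0.667 = 228 K; PV^γ = const ⇒ P₂ = 39.4 kPa.
ΔU = nCvΔT = 5.29×12.5×(228−654) = -28100 J.
Q = 0 for an adiabatic process, so W = −ΔU = 28100 J.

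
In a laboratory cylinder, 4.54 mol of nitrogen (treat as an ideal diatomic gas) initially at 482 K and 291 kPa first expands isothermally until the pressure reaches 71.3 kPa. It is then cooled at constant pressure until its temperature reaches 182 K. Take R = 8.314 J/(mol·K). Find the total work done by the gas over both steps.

V₁ = nRT₁/P₁ = 4.54×8.314×482/291 = 62.5 L.
Step 1 — Isothermal: T stays 482 K; PV = const ⇒ V₂ = 255 L, P₂ = 71.3 kPa.
ΔU = 0 (ideal gas, T constant).
W = nRT ln(V₂/V₁) = 4.54×8.314×482×ln(4.08) = 25600 J.
Q = ΔU + W = 25600 J.
State after step 1: P = 71.3 kPa, V = 255 L, T = 482 K.
Step 2 — Isobaric: P stays 71.3 kPa; V/T = const ⇒ T₂ = 182 K, V₂ = 96.3 L.
W = PΔV = 71.3×(96.3−255) kPa·L = -11300 J.
ΔU = nCvΔT = 4.54×20.8×(182−482) = -28300 J.
Q = ΔU + W = nCpΔT = -39600 J.
Net over both steps: W = 14300 J, Q = -14000 J, ΔU = -28300 J.

14300 J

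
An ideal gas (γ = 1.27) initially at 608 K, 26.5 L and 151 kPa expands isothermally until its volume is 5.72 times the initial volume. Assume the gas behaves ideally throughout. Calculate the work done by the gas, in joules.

6980 J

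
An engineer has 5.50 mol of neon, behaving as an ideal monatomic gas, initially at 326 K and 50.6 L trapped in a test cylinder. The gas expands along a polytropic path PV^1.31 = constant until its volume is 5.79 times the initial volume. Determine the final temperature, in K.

P₁ = nRT₁/V₁ = 5.50×8.314×326/50.6 = 295 kPa.
Polytropic n=1.31: T₂ = T₁(V₁/V₂)^(n−1) = 326×(0.173)^0.31 = 189 K; P₂ = P₁(V₁/V₂)^n = 29.5 kPa.

189 K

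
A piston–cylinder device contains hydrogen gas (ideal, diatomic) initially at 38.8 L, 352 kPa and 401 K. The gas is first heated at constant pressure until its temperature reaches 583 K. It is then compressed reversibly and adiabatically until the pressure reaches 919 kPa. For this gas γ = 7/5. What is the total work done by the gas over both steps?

n = P₁V₁/(RT₁) = 352×38.8/(8.314×401) = 4.10 mol.
Step 1 — Isobaric: P stays 352 kPa; V/T = const ⇒ T₂ = 583 K, V₂ = 56.4 L.
W = PΔV = 352×(56.4−38.8) kPa·L = 6200 J.
ΔU = nCvΔT = 4.10×20.8×(583−401) = 15500 J.
Q = ΔU + W = nCpΔT = 21700 J.
State after step 1: P = 352 kPa, V = 56.4 L, T = 583 K.
Step 2 — Adiabatic: T₂/T₁ = (P₂/P₁)^((γ−1)/γ) ⇒ T₂ = 583×(2.61)^0.286 = 767 K; V₂ = 28.4 L.
ΔU = nCvΔT = 4.10×20.8×(767−583) = 15700 J.
Q = 0 for an adiabatic process, so W = −ΔU = -15700 J.
Net over both steps: W = -9460 J, Q = 21700 J, ΔU = 31200 J.

-9460 J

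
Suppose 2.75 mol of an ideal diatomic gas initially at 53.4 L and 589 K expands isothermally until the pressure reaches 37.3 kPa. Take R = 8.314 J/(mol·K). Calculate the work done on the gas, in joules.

-25700 J

P₁ = nRT₁/V₁ = 2.75×8.314×589/53.4 = 252 kPa.
Isothermal: T stays 589 K; PV = const ⇒ V₂ = 361 L, P₂ = 37.3 kPa.
W = nRT ln(V₂/V₁) = 2.75×8.314×589×ln(6.76) = 25700 J.
Work done on the gas = −W_by = -25700 J.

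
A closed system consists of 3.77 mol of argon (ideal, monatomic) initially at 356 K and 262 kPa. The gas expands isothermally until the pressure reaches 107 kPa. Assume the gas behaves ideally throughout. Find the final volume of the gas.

104 L

V₁ = nRT₁/P₁ = 3.77×8.314×356/262 = 42.6 L.
Isothermal: T stays 356 K; PV = const ⇒ V₂ = 104 L, P₂ = 107 kPa.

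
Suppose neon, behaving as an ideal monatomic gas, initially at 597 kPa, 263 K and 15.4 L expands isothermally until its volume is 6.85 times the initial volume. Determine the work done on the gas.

n = P₁V₁/(RT₁) = 597×15.4/(8.314×263) = 4.20 mol.
Isothermal: T stays 263 K; PV = const ⇒ V₂ = 105 L, P₂ = 87.2 kPa.
W = nRT ln(V₂/V₁) = 4.20×8.314×263×ln(6.85) = 17700 J.
Work done on the gas = −W_by = -17700 J.

-17700 J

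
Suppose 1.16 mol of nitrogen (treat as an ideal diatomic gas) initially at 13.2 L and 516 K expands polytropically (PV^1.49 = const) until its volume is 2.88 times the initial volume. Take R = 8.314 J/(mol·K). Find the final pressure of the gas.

78.0 kPa

P₁ = nRT₁/V₁ = 1.16×8.314×516/13.2 = 377 kPa.
Polytropic n=1.49: T₂ = T₁(V₁/V₂)^(n−1) = 516×(0.347)^0.49 = 307 K; P₂ = P₁(V₁/V₂)^n = 78.0 kPa.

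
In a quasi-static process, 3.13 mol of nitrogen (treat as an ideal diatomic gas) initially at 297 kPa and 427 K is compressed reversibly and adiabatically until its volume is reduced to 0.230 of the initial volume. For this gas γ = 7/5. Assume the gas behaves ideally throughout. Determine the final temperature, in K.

769 K

V₁ = nRT₁/P₁ = 3.13×8.314×427/297 = 37.4 L.
Adiabatic: TV^(γ−1) = const ⇒ T₂ = 427×(4.35)^0.400 = 769 K; PV^γ = const ⇒ P₂ = 2320 kPa.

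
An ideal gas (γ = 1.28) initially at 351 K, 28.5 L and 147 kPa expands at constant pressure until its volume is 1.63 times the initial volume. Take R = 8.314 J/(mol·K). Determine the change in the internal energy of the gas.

n = P₁V₁/(RT₁) = 147×28.5/(8.314×351) = 1.44 mol.
Isobaric: P stays 147 kPa; V/T = const ⇒ T₂ = 572 K, V₂ = 46.5 L.
For an ideal gas ΔU = nCvΔT with Cv = R/(γ−1) = 29.7 J/(mol·K).
ΔU = 1.44×29.7×(572−351) = 9430 J.

9430 J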